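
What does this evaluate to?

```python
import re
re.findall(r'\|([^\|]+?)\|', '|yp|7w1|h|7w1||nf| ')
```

['yp', 'h', 'nf']

One capturing group, so `findall` returns just the captured substring from each match — 3 in all.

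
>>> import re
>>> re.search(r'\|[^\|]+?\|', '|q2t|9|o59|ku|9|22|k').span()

(0, 5)

`re.search` tries every starting position until one works.
The match spans [0:5] → '|q2t|'.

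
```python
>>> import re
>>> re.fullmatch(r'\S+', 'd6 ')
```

None

For `fullmatch`, every character of the input must be accounted for by the pattern.
Here the string isn't matched end-to-end, so the call returns None.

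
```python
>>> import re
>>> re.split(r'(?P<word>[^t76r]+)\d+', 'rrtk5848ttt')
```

['rrt', 'k584', 'ttt']

With a capturing group present, the delimiter's captured portion is kept in the result list.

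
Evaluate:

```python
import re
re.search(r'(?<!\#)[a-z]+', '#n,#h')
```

None

A negative assertion filters positions out without eating any characters.
Unlike `match`, `search` isn't anchored — it looks for the pattern anywhere in the string.
Here no position works, so the call returns None.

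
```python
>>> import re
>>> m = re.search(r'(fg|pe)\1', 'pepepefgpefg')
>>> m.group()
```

The backreference `\1` re-matches whatever the first group consumed, character for character.
The match spans [0:4] → 'pepe'.

'pepe'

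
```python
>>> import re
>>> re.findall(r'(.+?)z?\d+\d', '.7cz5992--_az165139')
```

['.7c', '--_a']

The pattern matches one or more of any character (lazy) (captured); then optionally a literal 'z', then one or more of a digit, then a digit.
Walking the string: at [0:8] match '.7cz5992', group 1 = '.7c'; at [8:19] match '--_az165139', group 1 = '--_a'.
Because there's exactly one group, `findall` drops the full match and keeps group 1 from each hit.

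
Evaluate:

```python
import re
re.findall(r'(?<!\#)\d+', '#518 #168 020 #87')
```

['18', '68', '020', '7']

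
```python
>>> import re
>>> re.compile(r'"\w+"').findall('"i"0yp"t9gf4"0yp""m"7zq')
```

No capturing groups, so `findall` returns the 3 full match strings.

['"i"', '"t9gf4"', '"m"']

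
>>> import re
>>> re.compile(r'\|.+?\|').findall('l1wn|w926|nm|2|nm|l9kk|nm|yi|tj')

['|w926|', '|2|', '|l9kk|', '|yi|']

Because the quantifier is non-greedy, it stops expanding at the earliest point where the rest of the pattern can succeed.
No capturing groups, so `findall` returns the 4 full match strings.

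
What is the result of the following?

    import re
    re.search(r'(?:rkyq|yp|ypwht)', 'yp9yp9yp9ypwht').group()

'yp'

Unlike `match`, `search` isn't anchored — it looks for the pattern anywhere in the string.
The match spans [0:2] → 'yp'.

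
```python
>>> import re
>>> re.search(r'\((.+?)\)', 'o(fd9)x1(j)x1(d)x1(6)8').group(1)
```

'fd9'

Because the quantifier is non-greedy, it stops expanding at the earliest point where the rest of the pattern can succeed.
`re.search` tries every starting position until one works.
The match spans [1:6] → '(fd9)'.
Captured: group 1 = 'fd9'.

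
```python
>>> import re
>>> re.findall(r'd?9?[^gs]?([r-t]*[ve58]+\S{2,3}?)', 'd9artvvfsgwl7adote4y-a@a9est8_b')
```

The pattern matches optionally a literal 'd', then optionally the literal '9', then optionally any character except [gs]; then zero or more of a character in [r-t], then one or more of one of [ve58], then 2 to 3 of a non-whitespace character (lazy) (captured).
A `+?`/`*?`/`{m,n}?` starts at its minimum and grows only as far as needed for what follows to match.
Matches: at [0:9] match 'd9artvvfs', group 1 = 'rtvvfs'; at [14:20] match 'dote4y', group 1 = 'te4y'; at [24:31] match '9est8_b', group 1 = 'st8_b'.
One capturing group, so `findall` returns just the captured substring from each match — 3 in all.

['rtvvfs', 'te4y', 'st8_b']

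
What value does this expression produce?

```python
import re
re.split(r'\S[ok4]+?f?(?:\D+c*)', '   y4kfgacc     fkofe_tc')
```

['   ', '']

Splitting on the pattern gives 2 pieces.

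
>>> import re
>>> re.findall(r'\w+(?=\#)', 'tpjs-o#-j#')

['o', 'j']

Because the assertion is zero-width, the text it checks is not consumed and won't appear in the result.
Walking the string: at [5:6] → 'o'; at [8:9] → 'j'.
With no groups in the pattern, `findall` gives back each whole match — 2 here.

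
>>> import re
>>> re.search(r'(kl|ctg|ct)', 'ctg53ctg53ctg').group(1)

'ctg'

Branches in `(...|...)` are attempted left-to-right; the first branch that allows the whole pattern to succeed is taken.
`re.search` scans for the first position where the pattern succeeds.
The match spans [0:3] → 'ctg'.
Captured: group 1 = 'ctg'.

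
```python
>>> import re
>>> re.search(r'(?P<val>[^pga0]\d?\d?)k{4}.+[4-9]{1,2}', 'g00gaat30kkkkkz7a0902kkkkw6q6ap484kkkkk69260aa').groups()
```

('t30',)

Pattern: any character except [pga0], then optionally a digit, then optionally a digit (captured as 'val'); then exactly 4 of the literal 'k', then one or more of any character, then 1 to 2 of a character in [4-9].
`search` walks the string left to right and returns the first match it finds.
The match spans [6:43] → 't30kkkkkz7a0902kkkkw6q6ap484kkkkk6926'.
Captured: group 1 = 't30'.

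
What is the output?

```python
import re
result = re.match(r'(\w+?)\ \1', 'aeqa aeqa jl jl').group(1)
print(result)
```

aeqa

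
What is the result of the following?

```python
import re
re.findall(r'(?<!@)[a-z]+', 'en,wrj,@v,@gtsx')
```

['en', 'wrj', 'tsx']

`(?!…)`/`(?<!…)` only lets a position through if the neighbouring text does NOT match; no characters are consumed.
Since nothing is captured, `findall` lists the 3 matched substrings directly.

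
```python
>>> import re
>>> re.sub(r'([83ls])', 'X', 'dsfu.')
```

The pattern matches one of [83ls] (captured).
Matches: at [1:2] → 's'.
Each match is replaced by 'X'.

'dXfu.'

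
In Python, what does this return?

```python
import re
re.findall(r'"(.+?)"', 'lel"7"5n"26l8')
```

['7']

Because there's exactly one group, `findall` drops the full match and keeps group 1 from the one hit.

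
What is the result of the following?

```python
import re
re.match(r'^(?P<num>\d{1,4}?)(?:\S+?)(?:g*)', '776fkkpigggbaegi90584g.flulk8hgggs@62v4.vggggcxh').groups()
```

The match spans [0:2] → '77'.
Captured: group 1 = '7'.

('7',)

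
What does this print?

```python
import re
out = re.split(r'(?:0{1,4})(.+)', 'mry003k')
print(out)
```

['mry', '3k', '']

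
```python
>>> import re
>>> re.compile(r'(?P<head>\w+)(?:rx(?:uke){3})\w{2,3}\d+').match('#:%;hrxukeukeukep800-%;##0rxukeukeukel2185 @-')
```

None

`re.match` won't scan ahead — the pattern has to work from the very first character.
Here the pattern fails at index 0, so the call returns None.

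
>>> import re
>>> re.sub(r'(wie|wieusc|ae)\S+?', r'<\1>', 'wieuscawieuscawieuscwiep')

'<wie>sca<wie>sca<wie>sc<wie>'

Alternation isn't longest-match — the leftmost alternative that fits at this position is chosen.
Matches: at [0:4] → 'wieu'; at [7:11] → 'wieu'; at [14:18] → 'wieu'; at [20:24] → 'wiep'.
`\1` in the replacement pulls in group 1's text for each match.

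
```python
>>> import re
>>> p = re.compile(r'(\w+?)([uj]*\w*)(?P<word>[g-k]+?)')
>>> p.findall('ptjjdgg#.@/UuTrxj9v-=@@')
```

[('p', 'tjjdg', 'g'), ('U', 'uTrx', 'j')]

Multiple groups make `findall` return tuples — one 3-tuple for each match.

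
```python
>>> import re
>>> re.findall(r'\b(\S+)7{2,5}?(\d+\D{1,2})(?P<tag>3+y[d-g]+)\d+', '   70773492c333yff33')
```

The pattern matches a word boundary (`\b`, zero-width); then one or more of a non-whitespace character (captured); then 2 to 5 of a literal '7' (lazy); then one or more of a digit, then 1 to 2 of a non-digit (captured); then one or more of a literal '3', then the literal 'y', then one or more of a character in [d-g] (captured as 'tag'); then one or more of a digit.
Scanning left to right: at [3:20] match '70773492c333yff33', groups = ('70', '3492c', '333yff').
`findall` packs the 3 group values into a tuple for every match.

[('70', '3492c', '333yff')]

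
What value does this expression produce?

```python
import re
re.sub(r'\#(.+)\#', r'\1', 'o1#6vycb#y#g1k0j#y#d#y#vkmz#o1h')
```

'o16vycb#y#g1k0j#y#d#y#vkmzo1h'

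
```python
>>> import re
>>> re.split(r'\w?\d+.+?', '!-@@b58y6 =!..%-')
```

The pattern matches optionally a word character, then one or more of a digit; then one or more of any character (lazy).
A non-greedy quantifier consumes as few characters as it can — just enough that the remainder of the pattern still matches from where it stops; whatever follows it matches normally.
Matches to split on: at [4:8] → 'b58y'; at [8:10] → '6 '.
The string is cut at each match, leaving 3 pieces.

['!-@@', '', '=!..%-']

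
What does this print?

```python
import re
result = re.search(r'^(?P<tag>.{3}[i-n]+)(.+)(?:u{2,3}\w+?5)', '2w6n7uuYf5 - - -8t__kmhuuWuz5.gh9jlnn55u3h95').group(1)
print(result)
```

2w6n

The match spans [0:29] → '2w6n7uuYf5 - - -8t__kmhuuWuz5'.
Captured: group 1 = '2w6n', group 2 = '7uuYf5 - - -8t__kmh'.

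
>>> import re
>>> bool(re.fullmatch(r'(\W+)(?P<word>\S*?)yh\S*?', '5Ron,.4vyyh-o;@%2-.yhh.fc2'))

Pattern: one or more of a non-word character (captured); then zero or more of a non-whitespace character (lazy) (captured as 'word'); then the literal 'yh', then zero or more of a non-whitespace character (lazy).
`re.fullmatch` is like wrapping the pattern in `^…$` (in single-line mode).
Here there's no way to consume every character, so the call returns None, and `bool(None)` is False.

False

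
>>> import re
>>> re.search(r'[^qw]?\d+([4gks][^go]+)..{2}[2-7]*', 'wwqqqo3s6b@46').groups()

('s6b',)

This matches optionally any character except [qw], then one or more of a digit; then one of [4gks], then one or more of any character except [go] (captured); then any character, then exactly 2 of any character, then zero or more of a character in [2-7].
`re.search` tries every starting position until one works.
The match spans [5:13] → 'o3s6b@46'.
Captured: group 1 = 's6b'.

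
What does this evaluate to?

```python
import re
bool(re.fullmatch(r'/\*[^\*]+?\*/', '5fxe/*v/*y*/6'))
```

False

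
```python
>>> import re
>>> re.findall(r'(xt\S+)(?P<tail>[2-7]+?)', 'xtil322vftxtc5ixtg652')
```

[('xtil322vftxtc5ixtg65', '2')]

The pattern matches the literal 'xt', then one or more of a non-whitespace character (captured); then one or more of a character in [2-7] (lazy) (captured as 'tail').
Walking the string: at [0:21] match 'xtil322vftxtc5ixtg652', groups = ('xtil322vftxtc5ixtg65', '2').
Multiple groups make `findall` return tuples — one 2-tuple for the one match.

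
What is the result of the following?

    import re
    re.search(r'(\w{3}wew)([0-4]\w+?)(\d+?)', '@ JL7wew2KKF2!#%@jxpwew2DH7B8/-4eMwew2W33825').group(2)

'2KKF'

Pattern: exactly 3 of a word character, then the literal 'wew' (captured); then a character in [0-4], then one or more of a word character (lazy) (captured); then one or more of a digit (lazy) (captured).
`re.search` scans for the first position where the pattern succeeds.
The match spans [2:13] → 'JL7wew2KKF2'.
Captured: group 1 = 'JL7wew', group 2 = '2KKF', group 3 = '2'.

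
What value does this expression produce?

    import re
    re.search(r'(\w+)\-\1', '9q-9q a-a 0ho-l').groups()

('9q',)

The match spans [0:5] → '9q-9q'.
Captured: group 1 = '9q'.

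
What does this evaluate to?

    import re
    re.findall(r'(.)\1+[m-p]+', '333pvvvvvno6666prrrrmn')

['3', 'v', '6', 'r']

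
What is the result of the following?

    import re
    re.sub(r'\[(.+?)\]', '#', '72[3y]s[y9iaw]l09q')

Matches: at [2:6] → '[3y]'; at [7:14] → '[y9iaw]'.
Each match is replaced by '#'.

'72#s#l09q'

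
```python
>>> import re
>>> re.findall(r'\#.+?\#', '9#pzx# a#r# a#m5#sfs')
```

['#pzx#', '#r#', '#m5#']

Walking the string: at [1:6] → '#pzx#'; at [8:11] → '#r#'; at [13:17] → '#m5#'.
`findall` yields the raw match text (3 of them) because the pattern has no groups.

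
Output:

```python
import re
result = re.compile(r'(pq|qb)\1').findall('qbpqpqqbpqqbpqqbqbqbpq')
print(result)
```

`\1` is not a pattern — it's the concrete string captured by group 1, re-applied verbatim.
Because there's exactly one group, `findall` drops the full match and keeps group 1 from each hit.

['pq', 'qb']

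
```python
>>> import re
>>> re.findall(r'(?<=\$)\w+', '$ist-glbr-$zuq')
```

['ist', 'zuq']

Lookahead/lookbehind check context without consuming it, so the matched span excludes the asserted characters.
Matches: at [1:4] → 'ist'; at [11:14] → 'zuq'.
Since nothing is captured, `findall` lists the 2 matched substrings directly.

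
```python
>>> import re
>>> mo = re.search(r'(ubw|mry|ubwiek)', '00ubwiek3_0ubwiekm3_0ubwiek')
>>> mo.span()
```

(2, 5)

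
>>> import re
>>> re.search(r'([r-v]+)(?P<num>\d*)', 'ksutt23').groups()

('sutt', '23')

Pattern: one or more of a character in [r-v] (captured); then zero or more of a digit (captured as 'num').
`search` walks the string left to right and returns the first match it finds.
The match spans [1:7] → 'sutt23'.
Captured: group 1 = 'sutt', group 2 = '23'.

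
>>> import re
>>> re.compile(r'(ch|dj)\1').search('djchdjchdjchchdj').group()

`\1` has to match the exact text group 1 already captured.
`re.search` tries every starting position until one works.
The match spans [10:14] → 'chch'.
Captured: group 1 = 'ch'.

'chch'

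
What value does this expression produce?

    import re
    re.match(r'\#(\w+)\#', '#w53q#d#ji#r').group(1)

'w53q'

The match spans [0:6] → '#w53q#'.
Captured: group 1 = 'w53q'.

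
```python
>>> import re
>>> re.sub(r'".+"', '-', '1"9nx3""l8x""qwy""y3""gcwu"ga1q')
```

'1-ga1q'

Matches: at [1:27] → '"9nx3""l8x""qwy""y3""gcwu"'.
Each match is replaced by '-'.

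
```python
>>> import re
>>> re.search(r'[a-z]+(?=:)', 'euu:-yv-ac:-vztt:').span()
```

The positive lookaround only admits positions where the adjacent text matches; those characters stay outside the span.
The match spans [0:3] → 'euu'.

(0, 3)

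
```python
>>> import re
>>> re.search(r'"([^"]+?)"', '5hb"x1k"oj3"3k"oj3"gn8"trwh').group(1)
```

The match spans [3:8] → '"x1k"'.
Captured: group 1 = 'x1k'.

'x1k'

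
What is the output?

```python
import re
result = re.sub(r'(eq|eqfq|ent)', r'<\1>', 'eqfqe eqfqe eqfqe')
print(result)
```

Alternation tries branches left to right and keeps the first one that lets the overall match succeed at that position.
Matches: at [0:2] → 'eq'; at [6:8] → 'eq'; at [12:14] → 'eq'.
Each match is replaced using the text its own group 1 captured.

<eq>fqe <eq>fqe <eq>fqe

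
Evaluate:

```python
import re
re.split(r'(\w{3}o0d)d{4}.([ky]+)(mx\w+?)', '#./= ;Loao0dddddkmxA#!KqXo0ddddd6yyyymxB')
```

The pattern matches exactly 3 of a word character, then the literal 'o0d' (captured); then exactly 4 of the literal 'd', then any character; then one or more of one of [ky] (captured); then the literal 'mx', then one or more of a word character (lazy) (captured).
Matches to split on: at [22:40] → 'KqXo0ddddd6yyyymxB'.
The group in the pattern means `split` returns the separators' captures alongside the pieces.

['#./= ;Loao0dddddkmxA#!', 'KqXo0d', 'yyyy', 'mxB', '']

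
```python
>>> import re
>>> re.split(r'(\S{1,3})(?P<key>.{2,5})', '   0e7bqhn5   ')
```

Pattern: 1 to 3 of a non-whitespace character (captured); then 2 to 5 of any character (captured as 'key').
Matches to split on: at [3:11] → '0e7bqhn5'.
Because the pattern has a capturing group, `split` also inserts each captured text between the pieces.

['   ', '0e7', 'bqhn5', '   ']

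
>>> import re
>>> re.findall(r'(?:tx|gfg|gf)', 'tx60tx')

['tx', 'tx']

Walking the string: at [0:2] → 'tx'; at [4:6] → 'tx'.
No capturing groups, so `findall` returns the 2 full match strings.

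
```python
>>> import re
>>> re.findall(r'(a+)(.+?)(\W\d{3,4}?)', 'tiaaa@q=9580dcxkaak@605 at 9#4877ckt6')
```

[('aaa', '@q', '=958'), ('aa', 'k', '@605'), ('a', 't 9', '#487')]

The `?` after the quantifier makes it lazy — it takes as little as possible before letting the rest of the pattern try.
`findall` packs the 3 group values into a tuple for every match.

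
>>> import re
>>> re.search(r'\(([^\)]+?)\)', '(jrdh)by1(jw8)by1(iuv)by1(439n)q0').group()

'(jrdh)'

`re.search` tries every starting position until one works.
The match spans [0:6] → '(jrdh)'.
Captured: group 1 = 'jrdh'.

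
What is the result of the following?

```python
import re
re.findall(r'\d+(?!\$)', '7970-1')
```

['7970', '1']

The negative lookahead/lookbehind blocks any match where the forbidden context is present.
Since nothing is captured, `findall` lists the 2 matched substrings directly.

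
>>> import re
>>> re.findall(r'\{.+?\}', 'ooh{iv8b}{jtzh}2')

['{iv8b}', '{jtzh}']

A `+?`/`*?`/`{m,n}?` starts at its minimum and grows only as far as needed for what follows to match.
`findall` yields the raw match text (2 of them) because the pattern has no groups.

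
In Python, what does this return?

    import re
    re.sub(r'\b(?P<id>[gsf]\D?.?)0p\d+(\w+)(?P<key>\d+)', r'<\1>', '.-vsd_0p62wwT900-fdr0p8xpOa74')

The pattern matches a word boundary (`\b`, zero-width); then one of [gsf], then optionally a non-digit, then optionally any character (captured as 'id'); then the literal '0p', then one or more of a digit; then one or more of a word character (captured); then one or more of a digit (captured as 'key').
The replacement refers to a captured group, so each match is rewritten using its own captured text.

'.-vsd_0p62wwT900-<fdr>'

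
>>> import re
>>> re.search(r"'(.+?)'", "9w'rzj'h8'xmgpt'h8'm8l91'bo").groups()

`re.search` scans for the first position where the pattern succeeds.
The match spans [2:7] → "'rzj'".
Captured: group 1 = 'rzj'.

('rzj',)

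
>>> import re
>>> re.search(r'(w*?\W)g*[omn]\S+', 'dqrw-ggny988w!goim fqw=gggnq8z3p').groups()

('w-',)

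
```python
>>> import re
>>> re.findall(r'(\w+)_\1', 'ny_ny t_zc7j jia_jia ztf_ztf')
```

['ny', 'jia', 'ztf']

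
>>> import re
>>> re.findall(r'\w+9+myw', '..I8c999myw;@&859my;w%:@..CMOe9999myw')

Pattern: one or more of a word character; then one or more of the literal '9', then the literal 'myw'.
Matches: at [2:11] → 'I8c999myw'; at [26:37] → 'CMOe9999myw'.
Since nothing is captured, `findall` lists the 2 matched substrings directly.

['I8c999myw', 'CMOe9999myw']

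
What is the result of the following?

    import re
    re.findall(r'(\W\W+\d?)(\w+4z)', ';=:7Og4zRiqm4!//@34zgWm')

This matches a non-word character, then one or more of a non-word character, then optionally a digit (captured); then one or more of a word character, then the literal '4z' (captured).
Walking the string: at [0:8] match ';=:7Og4z', groups = (';=:7', 'Og4z'); at [13:20] match '!//@34z', groups = ('!//@', '34z').
2 groups means each result is a tuple of 2 captured strings — 2 here.

[(';=:7', 'Og4z'), ('!//@', '34z')]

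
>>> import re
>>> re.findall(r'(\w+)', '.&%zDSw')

['zDSw']

Pattern: one or more of a word character (captured).
Walking the string: at [3:7] match 'zDSw', group 1 = 'zDSw'.
`findall` collects group 1 from the one match (1 total).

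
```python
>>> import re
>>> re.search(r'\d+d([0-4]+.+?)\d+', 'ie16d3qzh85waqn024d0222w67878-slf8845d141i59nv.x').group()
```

'16d3qzh85'

Pattern: one or more of a digit, then the literal 'd'; then one or more of a character in [0-4], then one or more of any character (lazy) (captured); then one or more of a digit.
The match spans [2:11] → '16d3qzh85'.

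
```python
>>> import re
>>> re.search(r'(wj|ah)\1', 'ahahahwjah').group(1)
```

`\1` has to match the exact text group 1 already captured.
`search` walks the string left to right and returns the first match it finds.
The match spans [0:4] → 'ahah'.
Captured: group 1 = 'ah'.

'ah'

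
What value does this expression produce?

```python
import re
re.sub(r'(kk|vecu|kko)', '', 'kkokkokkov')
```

'ooov'

The regex engine tests alternatives in the order written; an earlier branch that matches wins even if a later one would match more.
Matches: at [0:2] → 'kk'; at [3:5] → 'kk'; at [6:8] → 'kk'.
`sub` substitutes '' at each match site.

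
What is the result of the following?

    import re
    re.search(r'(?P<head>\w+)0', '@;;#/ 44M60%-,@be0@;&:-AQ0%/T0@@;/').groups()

The match spans [6:11] → '44M60'.
Captured: group 1 = '44M6'.

('44M6',)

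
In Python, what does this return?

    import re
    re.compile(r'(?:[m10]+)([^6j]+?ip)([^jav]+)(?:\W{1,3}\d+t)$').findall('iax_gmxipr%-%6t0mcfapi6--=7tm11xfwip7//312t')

[('xfwip', '7/')]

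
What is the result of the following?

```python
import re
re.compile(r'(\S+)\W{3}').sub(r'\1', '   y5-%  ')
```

This matches one or more of a non-whitespace character (captured); then exactly 3 of a non-word character.
Matches: at [3:9] → 'y5-%  '.
The replacement refers to a captured group, so each match is rewritten using its own captured text.

'   y5-'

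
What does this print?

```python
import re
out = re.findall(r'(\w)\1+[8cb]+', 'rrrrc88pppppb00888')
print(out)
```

`\1` has to match the exact text group 1 already captured.
Scanning left to right: at [0:7] match 'rrrrc88', group 1 = 'r'; at [7:13] match 'pppppb', group 1 = 'p'; at [13:18] match '00888', group 1 = '0'.
`findall` collects group 1 from each match (3 total).

['r', 'p', '0']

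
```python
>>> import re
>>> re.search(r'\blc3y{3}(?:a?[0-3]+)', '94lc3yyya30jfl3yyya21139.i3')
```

Here nothing in the string fits, so the call returns None.

None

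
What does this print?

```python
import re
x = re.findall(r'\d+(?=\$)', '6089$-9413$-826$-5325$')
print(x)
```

The lookaround is zero-width — it requires the adjacent text to match without consuming it, so the asserted text isn't part of the match.
Matches: at [0:4] → '6089'; at [6:10] → '9413'; at [12:15] → '826'; at [17:21] → '5325'.
No capturing groups, so `findall` returns the 4 full match strings.

['6089', '9413', '826', '5325']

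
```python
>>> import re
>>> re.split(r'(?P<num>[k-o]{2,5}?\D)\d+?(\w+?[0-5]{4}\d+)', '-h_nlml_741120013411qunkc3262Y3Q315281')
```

A non-greedy quantifier consumes as few characters as it can — just enough that the remainder of the pattern still matches from where it stops; whatever follows it matches normally.
Because the pattern has a capturing group, `split` also inserts each captured text between the pieces.

['-h_', 'nlml_', '41120013411', 'qu', 'nkc', '262Y3Q315281', '']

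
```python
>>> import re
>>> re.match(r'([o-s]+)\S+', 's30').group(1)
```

's'

The pattern matches one or more of a character in [o-s] (captured); then one or more of a non-whitespace character.
`re.match` won't scan ahead — the pattern has to work from the very first character.
The match spans [0:3] → 's30'.
Captured: group 1 = 's'.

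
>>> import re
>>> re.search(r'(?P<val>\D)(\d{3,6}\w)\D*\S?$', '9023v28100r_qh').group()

'v28100r_qh'

The pattern matches a non-digit (captured as 'val'); then 3 to 6 of a digit, then a word character (captured); then zero or more of a non-digit, then optionally a non-whitespace character; then anchored at the end.
The match spans [4:14] → 'v28100r_qh'.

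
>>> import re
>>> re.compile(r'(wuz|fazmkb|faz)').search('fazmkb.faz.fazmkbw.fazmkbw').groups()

('fazmkb',)

The match spans [0:6] → 'fazmkb'.
Captured: group 1 = 'fazmkb'.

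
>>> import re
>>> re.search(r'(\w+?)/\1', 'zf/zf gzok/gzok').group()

'zf/zf'

`\1` has to match the exact text group 1 already captured.
The match spans [0:5] → 'zf/zf'.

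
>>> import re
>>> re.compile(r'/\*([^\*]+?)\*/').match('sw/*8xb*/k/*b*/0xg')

`re.match` won't scan ahead — the pattern has to work from the very first character.
Here position 0 doesn't satisfy it, so the call returns None.

None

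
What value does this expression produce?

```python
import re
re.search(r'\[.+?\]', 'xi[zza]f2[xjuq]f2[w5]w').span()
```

The match spans [2:7] → '[zza]'.

(2, 7)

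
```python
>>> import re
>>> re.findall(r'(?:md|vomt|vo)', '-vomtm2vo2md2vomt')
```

['vomt', 'vo', 'md', 'vomt']

`|` is ordered: at each position the engine commits to the first alternative that works.
Since nothing is captured, `findall` lists the 4 matched substrings directly.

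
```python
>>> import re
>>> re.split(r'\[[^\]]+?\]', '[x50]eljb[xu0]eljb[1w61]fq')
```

Matches to split on: at [0:5] → '[x50]'; at [9:14] → '[xu0]'; at [18:24] → '[1w61]'.
The string is cut at each match, leaving 4 pieces.

['', 'eljb', 'eljb', 'fq']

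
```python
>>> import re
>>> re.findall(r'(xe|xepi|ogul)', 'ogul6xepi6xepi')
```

['ogul', 'xe', 'xe']

Branches in `(...|...)` are attempted left-to-right; the first branch that allows the whole pattern to succeed is taken.
Scanning left to right: at [0:4] match 'ogul', group 1 = 'ogul'; at [5:7] match 'xe', group 1 = 'xe'; at [10:12] match 'xe', group 1 = 'xe'.
One capturing group, so `findall` returns just the captured substring from each match — 3 in all.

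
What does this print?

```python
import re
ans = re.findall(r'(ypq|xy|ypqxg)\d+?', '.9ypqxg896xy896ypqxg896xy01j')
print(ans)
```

Because there's exactly one group, `findall` drops the full match and keeps group 1 from each hit.

['ypqxg', 'xy', 'ypqxg', 'xy']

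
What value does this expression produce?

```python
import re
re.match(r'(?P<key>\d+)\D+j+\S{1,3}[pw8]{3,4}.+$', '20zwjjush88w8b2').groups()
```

('20',)

This matches one or more of a digit (captured as 'key'); then one or more of a non-digit, then one or more of a literal 'j'; then 1 to 3 of a non-whitespace character, then 3 to 4 of one of [pw8], then one or more of any character; then anchored at the end.
With `match`, the pattern is implicitly anchored at the beginning.
The match spans [0:15] → '20zwjjush88w8b2'.
Captured: group 1 = '20'.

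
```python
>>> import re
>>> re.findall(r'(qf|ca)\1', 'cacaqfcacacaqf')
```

['ca', 'ca']

A backreference is literal: `\1` must see the identical characters the first group matched.
With a single group, `findall` returns only what that group captured — 2 items.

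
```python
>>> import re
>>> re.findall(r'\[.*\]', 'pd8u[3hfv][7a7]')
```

['[3hfv][7a7]']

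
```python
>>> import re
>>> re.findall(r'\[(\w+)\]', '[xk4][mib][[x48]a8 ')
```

['xk4', 'mib', 'x48']

`findall` collects group 1 from each match (3 total).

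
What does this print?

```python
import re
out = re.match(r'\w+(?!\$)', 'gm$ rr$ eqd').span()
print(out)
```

(0, 1)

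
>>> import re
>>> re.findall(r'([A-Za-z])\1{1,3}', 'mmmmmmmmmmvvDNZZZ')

`\1` is not a pattern — it's the concrete string captured by group 1, re-applied verbatim.
`findall` collects group 1 from each match (5 total).

['m', 'm', 'm', 'v', 'Z']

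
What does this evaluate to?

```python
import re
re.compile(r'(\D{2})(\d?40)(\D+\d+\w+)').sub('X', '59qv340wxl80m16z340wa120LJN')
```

'59X'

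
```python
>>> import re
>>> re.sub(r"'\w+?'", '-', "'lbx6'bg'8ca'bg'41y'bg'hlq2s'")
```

Matches: at [0:6] → "'lbx6'"; at [8:13] → "'8ca'"; at [15:20] → "'41y'"; at [22:29] → "'hlq2s'".
Every occurrence is swapped for '-'.

'-bg-bg-bg-'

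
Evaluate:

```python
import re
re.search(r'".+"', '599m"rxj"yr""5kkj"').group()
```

'"rxj"yr""5kkj"'

The match spans [4:18] → '"rxj"yr""5kkj"'.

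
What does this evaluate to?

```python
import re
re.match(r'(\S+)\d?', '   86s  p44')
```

The pattern matches one or more of a non-whitespace character (captured); then optionally a digit.
`match` is anchored at position 0; if the pattern doesn't fit there, it returns None.
Here the string doesn't start with a match, so the call returns None.

None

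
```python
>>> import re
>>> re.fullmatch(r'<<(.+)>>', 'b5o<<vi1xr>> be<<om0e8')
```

None

`re.fullmatch` is like wrapping the pattern in `^…$` (in single-line mode).
Here the string isn't matched end-to-end, so the call returns None.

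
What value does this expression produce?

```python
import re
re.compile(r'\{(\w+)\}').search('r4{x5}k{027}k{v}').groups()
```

('x5',)

The match spans [2:6] → '{x5}'.
Captured: group 1 = 'x5'.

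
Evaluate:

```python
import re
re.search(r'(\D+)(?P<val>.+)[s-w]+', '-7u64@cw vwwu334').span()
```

This matches one or more of a non-digit (captured); then one or more of any character (captured as 'val'); then one or more of a character in [s-w].
The match spans [0:13] → '-7u64@cw vwwu'.

(0, 13)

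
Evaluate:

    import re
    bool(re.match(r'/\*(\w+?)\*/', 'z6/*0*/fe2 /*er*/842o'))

False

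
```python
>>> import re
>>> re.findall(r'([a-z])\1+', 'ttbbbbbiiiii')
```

After group 1 captures some text, `\1` only succeeds where that same text appears again.
Walking the string: at [0:2] match 'tt', group 1 = 't'; at [2:7] match 'bbbbb', group 1 = 'b'; at [7:12] match 'iiiii', group 1 = 'i'.
With a single group, `findall` returns only what that group captured — 3 items.

['t', 'b', 'i']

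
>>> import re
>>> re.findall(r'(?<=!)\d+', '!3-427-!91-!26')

['3', '91', '26']

Lookahead/lookbehind check context without consuming it, so the matched span excludes the asserted characters.
Scanning left to right: at [1:2] → '3'; at [8:10] → '91'; at [12:14] → '26'.
`findall` yields the raw match text (3 of them) because the pattern has no groups.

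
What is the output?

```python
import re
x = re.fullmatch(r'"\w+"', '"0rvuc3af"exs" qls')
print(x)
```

None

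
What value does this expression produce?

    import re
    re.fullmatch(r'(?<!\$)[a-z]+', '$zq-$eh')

None

For `fullmatch`, every character of the input must be accounted for by the pattern.
Here the string isn't matched end-to-end, so the call returns None.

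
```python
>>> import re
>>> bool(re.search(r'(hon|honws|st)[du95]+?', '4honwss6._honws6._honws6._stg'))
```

False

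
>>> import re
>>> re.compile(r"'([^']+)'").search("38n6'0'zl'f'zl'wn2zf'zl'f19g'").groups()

('0',)

`re.search` scans for the first position where the pattern succeeds.
The match spans [4:7] → "'0'".
Captured: group 1 = '0'.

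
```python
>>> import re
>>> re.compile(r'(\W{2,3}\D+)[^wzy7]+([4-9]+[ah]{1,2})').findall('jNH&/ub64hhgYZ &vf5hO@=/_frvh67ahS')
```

[('&/ub', '7ah')]

This matches 2 to 3 of a non-word character, then one or more of a non-digit (captured); then one or more of any character except [wzy7]; then one or more of a character in [4-9], then 1 to 2 of one of [ah] (captured).
`findall` packs the 2 group values into a tuple for every match.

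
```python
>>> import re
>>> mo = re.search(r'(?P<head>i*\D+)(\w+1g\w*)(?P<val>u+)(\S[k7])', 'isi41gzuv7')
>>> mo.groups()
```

('isi', '41gz', 'u', 'v7')

The pattern matches zero or more of a literal 'i', then one or more of a non-digit (captured as 'head'); then one or more of a word character, then the literal '1g', then zero or more of a word character (captured); then one or more of a literal 'u' (captured as 'val'); then a non-whitespace character, then one of [k7] (captured).
`re.search` scans for the first position where the pattern succeeds.
The match spans [0:10] → 'isi41gzuv7'.
Captured: group 1 = 'isi', group 2 = '41gz', group 3 = 'u', group 4 = 'v7'.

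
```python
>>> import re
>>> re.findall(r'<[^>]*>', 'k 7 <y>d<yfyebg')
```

['<y>']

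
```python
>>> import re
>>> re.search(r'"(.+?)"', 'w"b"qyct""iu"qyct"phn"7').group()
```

Lazy quantifiers expand one character at a time until the remainder of the pattern can match.
`re.search` tries every starting position until one works.
The match spans [1:4] → '"b"'.
Captured: group 1 = 'b'.

'"b"'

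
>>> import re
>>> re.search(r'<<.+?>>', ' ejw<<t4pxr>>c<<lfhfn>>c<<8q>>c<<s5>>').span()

A `+?`/`*?`/`{m,n}?` starts at its minimum and grows only as far as needed for what follows to match.
The match spans [4:13] → '<<t4pxr>>'.

(4, 13)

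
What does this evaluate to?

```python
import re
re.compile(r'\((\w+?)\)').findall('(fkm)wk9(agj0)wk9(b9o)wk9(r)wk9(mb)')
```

['fkm', 'agj0', 'b9o', 'r', 'mb']

Walking the string: at [0:5] match '(fkm)', group 1 = 'fkm'; at [8:14] match '(agj0)', group 1 = 'agj0'; at [17:22] match '(b9o)', group 1 = 'b9o'; at [25:28] match '(r)', group 1 = 'r'; at [31:35] match '(mb)', group 1 = 'mb'.
Because there's exactly one group, `findall` drops the full match and keeps group 1 from each hit.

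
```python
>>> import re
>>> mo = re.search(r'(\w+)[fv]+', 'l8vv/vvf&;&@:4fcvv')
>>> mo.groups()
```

The pattern matches one or more of a word character (captured); then one or more of one of [fv].
`re.search` scans for the first position where the pattern succeeds.
The match spans [0:4] → 'l8vv'.
Captured: group 1 = 'l8v'.

('l8v',)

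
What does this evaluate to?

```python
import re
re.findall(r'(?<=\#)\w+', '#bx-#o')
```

['bx', 'o']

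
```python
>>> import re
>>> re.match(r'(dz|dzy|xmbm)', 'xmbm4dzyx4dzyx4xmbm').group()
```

'xmbm'

`re.match` only tries the pattern at the start of the string.
The match spans [0:4] → 'xmbm'.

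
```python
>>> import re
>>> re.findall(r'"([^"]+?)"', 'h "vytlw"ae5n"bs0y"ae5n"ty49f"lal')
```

['vytlw', 'bs0y', 'ty49f']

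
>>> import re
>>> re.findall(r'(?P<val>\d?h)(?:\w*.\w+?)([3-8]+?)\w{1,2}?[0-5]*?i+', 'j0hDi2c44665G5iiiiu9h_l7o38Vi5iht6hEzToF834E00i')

[('0h', '4')]

The pattern matches optionally a digit, then a literal 'h' (captured as 'val'); then zero or more of a word character, then any character, then one or more of a word character (lazy) (non-capturing group); then one or more of a character in [3-8] (lazy) (captured); then 1 to 2 of a word character (lazy), then zero or more of a character in [0-5] (lazy), then one or more of the literal 'i'.
Matches: at [1:47] match '0hDi2c44665G5iiiiu9h_l7o38Vi5iht6hEzToF834E00i', groups = ('0h', '4').
2 groups means the one result is a tuple of 2 captured strings — 1 here.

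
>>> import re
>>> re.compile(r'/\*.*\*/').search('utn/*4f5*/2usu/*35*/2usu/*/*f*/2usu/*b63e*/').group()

'/*4f5*/2usu/*35*/2usu/*/*f*/2usu/*b63e*/'

`search` walks the string left to right and returns the first match it finds.
The match spans [3:43] → '/*4f5*/2usu/*35*/2usu/*/*f*/2usu/*b63e*/'.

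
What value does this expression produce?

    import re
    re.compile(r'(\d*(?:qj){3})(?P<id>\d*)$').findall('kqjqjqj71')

[('qjqjqj', '71')]

This matches zero or more of a digit, then the literal 'qj' repeated 3 times (captured); then zero or more of a digit (captured as 'id'); then anchored at the end.
Matches: at [1:9] match 'qjqjqj71', groups = ('qjqjqj', '71').
Multiple groups make `findall` return tuples — one 2-tuple for the one match.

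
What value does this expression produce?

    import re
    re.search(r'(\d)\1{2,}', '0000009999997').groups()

('0',)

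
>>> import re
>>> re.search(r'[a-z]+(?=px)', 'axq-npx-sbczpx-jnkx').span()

The `(?=…)`/`(?<=…)` assertion just peeks at neighbouring text; it doesn't advance the match position.
The match spans [4:5] → 'n'.

(4, 5)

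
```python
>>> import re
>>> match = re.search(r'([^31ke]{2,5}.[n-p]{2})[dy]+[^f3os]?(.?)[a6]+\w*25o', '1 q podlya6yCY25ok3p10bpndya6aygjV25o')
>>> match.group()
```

The pattern matches 2 to 5 of any character except [31ke], then any character, then exactly 2 of a character in [n-p] (captured); then one or more of one of [dy]; then optionally any character except [f3os]; then optionally any character (captured); then one or more of one of [a6]; then zero or more of a word character, then the literal '25o'.
`re.search` scans for the first position where the pattern succeeds.
The match spans [1:37] → ' q podlya6yCY25ok3p10bpndya6aygjV25o'.
Captured: group 1 = ' q po', group 2 = 'y'.

' q podlya6yCY25ok3p10bpndya6aygjV25o'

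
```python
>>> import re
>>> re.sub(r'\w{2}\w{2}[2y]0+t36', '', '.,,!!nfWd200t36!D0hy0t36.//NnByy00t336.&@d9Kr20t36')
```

'.,,!!!D0hy0t36.//NnByy00t336.&@'

This matches exactly 2 of a word character, then exactly 2 of a word character; then one of [2y], then one or more of the literal '0', then the literal 't36'.
Matches: at [5:15] → 'nfWd200t36'; at [41:50] → 'd9Kr20t36'.
Each match is replaced by ''.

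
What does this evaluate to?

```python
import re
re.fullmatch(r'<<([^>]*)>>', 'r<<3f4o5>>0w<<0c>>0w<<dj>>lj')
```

None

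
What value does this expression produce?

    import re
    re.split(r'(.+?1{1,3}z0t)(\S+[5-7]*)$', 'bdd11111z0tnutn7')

['', 'bdd11111z0t', 'nutn7', '']

This matches one or more of any character (lazy), then 1 to 3 of the literal '1', then the literal 'z0t' (captured); then one or more of a non-whitespace character, then zero or more of a character in [5-7] (captured); then anchored at the end.
Matches to split on: at [0:16] → 'bdd11111z0tnutn7'.
Because the pattern has a capturing group, `split` also inserts each captured text between the pieces.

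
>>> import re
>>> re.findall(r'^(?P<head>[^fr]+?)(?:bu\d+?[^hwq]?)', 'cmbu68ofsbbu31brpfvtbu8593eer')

['cm']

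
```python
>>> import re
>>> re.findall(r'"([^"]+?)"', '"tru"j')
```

['tru']

Because there's exactly one group, `findall` drops the full match and keeps group 1 from the one hit.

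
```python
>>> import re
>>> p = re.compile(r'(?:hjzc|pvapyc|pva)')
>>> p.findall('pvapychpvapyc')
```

`|` is ordered: at each position the engine commits to the first alternative that works.
Walking the string: at [0:6] → 'pvapyc'; at [7:13] → 'pvapyc'.
With no groups in the pattern, `findall` gives back each whole match — 2 here.

['pvapyc', 'pvapyc']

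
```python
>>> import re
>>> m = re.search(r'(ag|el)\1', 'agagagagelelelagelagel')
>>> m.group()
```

'agag'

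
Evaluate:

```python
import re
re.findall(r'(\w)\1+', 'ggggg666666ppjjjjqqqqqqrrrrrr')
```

['g', '6', 'p', 'j', 'q', 'r']

A backreference is literal: `\1` must see the identical characters the first group matched.
Walking the string: at [0:5] match 'ggggg', group 1 = 'g'; at [5:11] match '666666', group 1 = '6'; at [11:13] match 'pp', group 1 = 'p'; at [13:17] match 'jjjj', group 1 = 'j'; at [17:23] match 'qqqqqq', group 1 = 'q'; ….
Because there's exactly one group, `findall` drops the full match and keeps group 1 from each hit.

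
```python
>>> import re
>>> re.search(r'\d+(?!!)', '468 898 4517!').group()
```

'468'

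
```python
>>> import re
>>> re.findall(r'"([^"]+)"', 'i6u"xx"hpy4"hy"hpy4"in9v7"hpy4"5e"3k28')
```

Scanning left to right: at [3:7] match '"xx"', group 1 = 'xx'; at [11:15] match '"hy"', group 1 = 'hy'; at [19:26] match '"in9v7"', group 1 = 'in9v7'; at [30:34] match '"5e"', group 1 = '5e'.
One capturing group, so `findall` returns just the captured substring from each match — 4 in all.

['xx', 'hy', 'in9v7', '5e']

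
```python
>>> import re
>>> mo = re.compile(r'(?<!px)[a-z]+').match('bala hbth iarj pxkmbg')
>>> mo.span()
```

`(?!…)`/`(?<!…)` only lets a position through if the neighbouring text does NOT match; no characters are consumed.
`match` is anchored at position 0; if the pattern doesn't fit there, it returns None.
The match spans [0:4] → 'bala'.

(0, 4)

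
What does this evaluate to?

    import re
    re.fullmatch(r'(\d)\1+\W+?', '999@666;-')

The backreference `\1` re-matches whatever the first group consumed, character for character.
`re.fullmatch` requires the pattern to consume the entire string.
Here the pattern can't cover the whole string, so the call returns None.

None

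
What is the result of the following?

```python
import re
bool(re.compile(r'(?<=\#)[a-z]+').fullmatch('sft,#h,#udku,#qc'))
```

Lookahead/lookbehind check context without consuming it, so the matched span excludes the asserted characters.
`re.fullmatch` is like wrapping the pattern in `^…$` (in single-line mode).
Here there's no way to consume every character, so the call returns None, and `bool(None)` is False.

False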